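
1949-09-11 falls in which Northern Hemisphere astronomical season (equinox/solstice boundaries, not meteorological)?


Date: September 11
Astronomical Summer (approx.; exact equinox/solstice day varies by year): June 21 to September 21
September 11 falls within the Summer window

Summer


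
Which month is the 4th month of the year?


Month 4 of 12

April


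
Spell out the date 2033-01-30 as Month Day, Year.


ISO 2033-01-30 parses as year=2033, month=01, day=30
Month 1 -> January

January 30, 2033


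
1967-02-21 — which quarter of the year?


Month: February (month 2)
Q1: Jan-Mar, Q2: Apr-Jun, Q3: Jul-Sep, Q4: Oct-Dec

Q1


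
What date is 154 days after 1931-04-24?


Start: 1931-04-24, add 154 days
April 1931 has 30 days: 30 - 24 = 6 days to April 30 -> 148 left
May 1931 has 31 days -> 117 left
June 1931 has 30 days -> 87 left
July 1931 has 31 days -> 56 left
August 1931 has 31 days -> 25 left
September 1931: 25 <= 30 -> lands on September 25

Result: 1931-09-25


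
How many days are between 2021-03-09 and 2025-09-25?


From 2021-03-09 to 2025-09-25
2021-03-09: days before March = 31 + 28 = 59 (2021 is not a leap year); day of year = 59 + 9 = 68
2025-09-25: days before September = 31 + 28 + 31 + 30 + 31 + 30 + 31 + 31 = 243 (2025 is not a leap year); day of year = 243 + 25 = 268
Rest of 2021: 365 - 68 = 297
Full years 2022 (365), 2023 (365), 2024 (366): 1096
Total = 297 + 1096 + 268 = 1661

1661 days


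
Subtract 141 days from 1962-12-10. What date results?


Start: 1962-12-10, subtract 141 days
Back 10 days from December 10 reaches November 30, 1962 -> 131 left
November 1962 has 30 days -> back to October 31, 1962 -> 101 left
October 1962 has 31 days -> back to September 30, 1962 -> 70 left
September 1962 has 30 days -> back to August 31, 1962 -> 40 left
August 1962 has 31 days -> back to July 31, 1962 -> 9 left
July 1962: 31 - 9 = 22 -> lands on July 22

Result: 1962-07-22


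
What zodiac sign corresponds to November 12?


Date: November 12
Conventional tropical zodiac dates: Scorpio from October 23 onward; Sagittarius starts November 22
November 12 falls within the Scorpio range

Scorpio


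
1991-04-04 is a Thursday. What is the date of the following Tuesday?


Current: Thursday
Target: Tuesday
Days ahead: 5

Next Tuesday: 1991-04-09


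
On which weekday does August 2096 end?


August 2096 has 31 days
Anchor: Jan 1, 2096. With p = 2096 - 1 = 2095: (p + p//4 - p//100 + p//400) mod 7 = (2095 + 523 - 20 + 5) mod 7 = 2603 mod 7 = 6 -> Sunday (Mon=0 ... Sun=6)
Days before August (Jan-Jul): 213; August 1 index = (6 + 213) mod 7 = 2 -> Wednesday
Last day offset: 31 - 1 = 30 days
Weekday index = (2 + 30) mod 7 = 4

Friday, August 31


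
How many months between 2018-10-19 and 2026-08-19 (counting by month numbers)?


From October 2018 to August 2026
8 years * 12 = 96 months, minus 2 months = 94

94 months


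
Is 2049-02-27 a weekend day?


Anchor: Jan 1, 2049. With p = 2049 - 1 = 2048: (p + p//4 - p//100 + p//400) mod 7 = (2048 + 512 - 20 + 5) mod 7 = 2545 mod 7 = 4 -> Friday (Mon=0 ... Sun=6)
Day of year: 58; offset = 57
Weekday index = (4 + 57) mod 7 = 5 -> Saturday
Weekend days: Saturday, Sunday

Yes


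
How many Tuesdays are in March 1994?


March 1994 has 31 days
Anchor: Jan 1, 1994. With p = 1994 - 1 = 1993: (p + p//4 - p//100 + p//400) mod 7 = (1993 + 498 - 19 + 4) mod 7 = 2476 mod 7 = 5 -> Saturday (Mon=0 ... Sun=6)
Days before March (Jan-Feb): 59; March 1 index = (5 + 59) mod 7 = 1 -> Tuesday
First Tuesday is March 1
Tuesdays: 1, 8, 15, 22, 29

5 Tuesdays


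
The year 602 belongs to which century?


Century = (year - 1) // 100 + 1
= (602 - 1) // 100 + 1
= 601 // 100 + 1
= 6 + 1

7th century


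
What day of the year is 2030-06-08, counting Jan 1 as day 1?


Date: June 8, 2030
Days in months 1 through 5: 151
Plus 8 days in June

Day of year: 159


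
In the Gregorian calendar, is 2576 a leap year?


Gregorian leap year rule: divisible by 4, but not by 100, unless also by 400.
2576 is divisible by 4 but not 100 -> leap year

Yes


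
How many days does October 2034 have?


October 2034

31 days


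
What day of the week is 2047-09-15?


Date: September 15, 2047
Anchor: Jan 1, 2047. With p = 2047 - 1 = 2046: (p + p//4 - p//100 + p//400) mod 7 = (2046 + 511 - 20 + 5) mod 7 = 2542 mod 7 = 1 -> Tuesday (Mon=0 ... Sun=6)
Days before September (Jan-Aug): 243; offset = 243 + 15 - 1 = 257
Weekday index = (1 + 257) mod 7 = 6

Day of the week: Sunday


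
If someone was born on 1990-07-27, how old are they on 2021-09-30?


Birth: 1990-07-27
Reference: 2021-09-30
Year difference: 2021 - 1990 = 31

31 years old


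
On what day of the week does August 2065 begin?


Target: August 1, 2065
Anchor: Jan 1, 2065. With p = 2065 - 1 = 2064: (p + p//4 - p//100 + p//400) mod 7 = (2064 + 516 - 20 + 5) mod 7 = 2565 mod 7 = 3 -> Thursday (Mon=0 ... Sun=6)
Days before August (Jan-Jul): 212 days
Weekday index = (3 + 212) mod 7 = 5

Saturday


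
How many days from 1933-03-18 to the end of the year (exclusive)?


Day of year: 77 of 365
Remaining = 365 - 77

288 days


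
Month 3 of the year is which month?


Month 3 of 12

March


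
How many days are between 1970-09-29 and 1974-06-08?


From 1970-09-29 to 1974-06-08
1970-09-29: days before September = 31 + 28 + 31 + 30 + 31 + 30 + 31 + 31 = 243 (1970 is not a leap year); day of year = 243 + 29 = 272
1974-06-08: days before June = 31 + 28 + 31 + 30 + 31 = 151 (1974 is not a leap year); day of year = 151 + 8 = 159
Rest of 1970: 365 - 272 = 93
Full years 1971 (365), 1972 (366), 1973 (365): 1096
Total = 93 + 1096 + 159 = 1348

1348 days


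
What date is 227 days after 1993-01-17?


Start: 1993-01-17, add 227 days
January 1993 has 31 days: 31 - 17 = 14 days to January 31 -> 213 left
February 1993 has 28 days -> 185 left
March 1993 has 31 days -> 154 left
April 1993 has 30 days -> 124 left
May 1993 has 31 days -> 93 left
June 1993 has 30 days -> 63 left
July 1993 has 31 days -> 32 left
August 1993 has 31 days -> 1 left
September 1993: 1 <= 30 -> lands on September 1

Result: 1993-09-01


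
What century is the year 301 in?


Century = (year - 1) // 100 + 1
= (301 - 1) // 100 + 1
= 300 // 100 + 1
= 3 + 1

4th century


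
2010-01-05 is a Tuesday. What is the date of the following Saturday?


Current: Tuesday
Target: Saturday
Days ahead: 4

Next Saturday: 2010-01-09


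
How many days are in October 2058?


October 2058

31 days


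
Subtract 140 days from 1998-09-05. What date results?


Start: 1998-09-05, subtract 140 days
Back 5 days from September 5 reaches August 31, 1998 -> 135 left
August 1998 has 31 days -> back to July 31, 1998 -> 104 left
July 1998 has 31 days -> back to June 30, 1998 -> 73 left
June 1998 has 30 days -> back to May 31, 1998 -> 43 left
May 1998 has 31 days -> back to April 30, 1998 -> 12 left
April 1998: 30 - 12 = 18 -> lands on April 18

Result: 1998-04-18


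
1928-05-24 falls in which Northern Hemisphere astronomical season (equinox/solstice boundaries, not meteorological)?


Date: May 24
Astronomical Spring (approx.; exact equinox/solstice day varies by year): March 20 to June 20
May 24 falls within the Spring window

Spring


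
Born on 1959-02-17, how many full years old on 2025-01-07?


Birth: 1959-02-17
Reference: 2025-01-07
Year difference: 2025 - 1959 = 66
Birthday not yet reached in 2025, subtract 1

65 years old


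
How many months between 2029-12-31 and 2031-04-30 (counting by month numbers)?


From December 2029 to April 2031
2 years * 12 = 24 months, minus 8 months = 16

16 months


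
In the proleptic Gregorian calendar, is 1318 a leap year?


Gregorian leap year rule: divisible by 4, but not by 100, unless also by 400.
1318 is not divisible by 4 -> not a leap year

No


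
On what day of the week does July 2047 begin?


Target: July 1, 2047
Anchor: Jan 1, 2047. With p = 2047 - 1 = 2046: (p + p//4 - p//100 + p//400) mod 7 = (2046 + 511 - 20 + 5) mod 7 = 2542 mod 7 = 1 -> Tuesday (Mon=0 ... Sun=6)
Days before July (Jan-Jun): 181 days
Weekday index = (1 + 181) mod 7 = 0

Monday


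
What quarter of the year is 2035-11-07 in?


Month: November (month 11)
Q1: Jan-Mar, Q2: Apr-Jun, Q3: Jul-Sep, Q4: Oct-Dec

Q4


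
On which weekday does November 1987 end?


November 1987 has 30 days
Anchor: Jan 1, 1987. With p = 1987 - 1 = 1986: (p + p//4 - p//100 + p//400) mod 7 = (1986 + 496 - 19 + 4) mod 7 = 2467 mod 7 = 3 -> Thursday (Mon=0 ... Sun=6)
Days before November (Jan-Oct): 304; November 1 index = (3 + 304) mod 7 = 6 -> Sunday
Last day offset: 30 - 1 = 29 days
Weekday index = (6 + 29) mod 7 = 0

Monday, November 30


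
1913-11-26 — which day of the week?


Date: November 26, 1913
Anchor: Jan 1, 1913. With p = 1913 - 1 = 1912: (p + p//4 - p//100 + p//400) mod 7 = (1912 + 478 - 19 + 4) mod 7 = 2375 mod 7 = 2 -> Wednesday (Mon=0 ... Sun=6)
Days before November (Jan-Oct): 304; offset = 304 + 26 - 1 = 329
Weekday index = (2 + 329) mod 7 = 2

Day of the week: Wednesday


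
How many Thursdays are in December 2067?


December 2067 has 31 days
Anchor: Jan 1, 2067. With p = 2067 - 1 = 2066: (p + p//4 - p//100 + p//400) mod 7 = (2066 + 516 - 20 + 5) mod 7 = 2567 mod 7 = 5 -> Saturday (Mon=0 ... Sun=6)
Days before December (Jan-Nov): 334; December 1 index = (5 + 334) mod 7 = 3 -> Thursday
First Thursday is December 1
Thursdays: 1, 8, 15, 22, 29

5 Thursdays


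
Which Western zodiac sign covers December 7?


Date: December 7
Conventional tropical zodiac dates: Sagittarius from November 22 onward; Capricorn starts December 22
December 7 falls within the Sagittarius range

Sagittarius


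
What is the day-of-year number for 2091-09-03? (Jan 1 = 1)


Date: September 3, 2091
Days in months 1 through 8: 243
Plus 3 days in September

Day of year: 246


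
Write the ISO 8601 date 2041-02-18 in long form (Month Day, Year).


ISO 2041-02-18 parses as year=2041, month=02, day=18
Month 2 -> February

February 18, 2041


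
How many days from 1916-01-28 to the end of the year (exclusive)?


Day of year: 28 of 366
Remaining = 366 - 28

338 days


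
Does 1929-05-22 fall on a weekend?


Anchor: Jan 1, 1929. With p = 1929 - 1 = 1928: (p + p//4 - p//100 + p//400) mod 7 = (1928 + 482 - 19 + 4) mod 7 = 2395 mod 7 = 1 -> Tuesday (Mon=0 ... Sun=6)
Day of year: 142; offset = 141
Weekday index = (1 + 141) mod 7 = 2 -> Wednesday
Weekend days: Saturday, Sunday

No


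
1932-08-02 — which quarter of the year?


Month: August (month 8)
Q1: Jan-Mar, Q2: Apr-Jun, Q3: Jul-Sep, Q4: Oct-Dec

Q3


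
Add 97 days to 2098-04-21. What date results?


Start: 2098-04-21, add 97 days
April 2098 has 30 days: 30 - 21 = 9 days to April 30 -> 88 left
May 2098 has 31 days -> 57 left
June 2098 has 30 days -> 27 left
July 2098: 27 <= 31 -> lands on July 27

Result: 2098-07-27


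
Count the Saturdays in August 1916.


August 1916 has 31 days
Anchor: Jan 1, 1916. With p = 1916 - 1 = 1915: (p + p//4 - p//100 + p//400) mod 7 = (1915 + 478 - 19 + 4) mod 7 = 2378 mod 7 = 5 -> Saturday (Mon=0 ... Sun=6)
Days before August (Jan-Jul): 213; August 1 index = (5 + 213) mod 7 = 1 -> Tuesday
First Saturday is August 5
Saturdays: 5, 12, 19, 26

4 Saturdays


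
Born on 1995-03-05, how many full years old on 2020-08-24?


Birth: 1995-03-05
Reference: 2020-08-24
Year difference: 2020 - 1995 = 25

25 years old


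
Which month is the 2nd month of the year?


Month 2 of 12

February


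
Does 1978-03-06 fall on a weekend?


Anchor: Jan 1, 1978. With p = 1978 - 1 = 1977: (p + p//4 - p//100 + p//400) mod 7 = (1977 + 494 - 19 + 4) mod 7 = 2456 mod 7 = 6 -> Sunday (Mon=0 ... Sun=6)
Day of year: 65; offset = 64
Weekday index = (6 + 64) mod 7 = 0 -> Monday
Weekend days: Saturday, Sunday

No


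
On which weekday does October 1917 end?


October 1917 has 31 days
Anchor: Jan 1, 1917. With p = 1917 - 1 = 1916: (p + p//4 - p//100 + p//400) mod 7 = (1916 + 479 - 19 + 4) mod 7 = 2380 mod 7 = 0 -> Monday (Mon=0 ... Sun=6)
Days before October (Jan-Sep): 273; October 1 index = (0 + 273) mod 7 = 0 -> Monday
Last day offset: 31 - 1 = 30 days
Weekday index = (0 + 30) mod 7 = 2

Wednesday, October 31


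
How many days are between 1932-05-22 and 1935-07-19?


From 1932-05-22 to 1935-07-19
1932-05-22: days before May = 31 + 29 + 31 + 30 = 121 (1932 is a leap year); day of year = 121 + 22 = 143
1935-07-19: days before July = 31 + 28 + 31 + 30 + 31 + 30 = 181 (1935 is not a leap year); day of year = 181 + 19 = 200
Rest of 1932: 366 - 143 = 223
Full years 1933 (365), 1934 (365): 730
Total = 223 + 730 + 200 = 1153

1153 days


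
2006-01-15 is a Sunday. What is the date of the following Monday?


Current: Sunday
Target: Monday
Days ahead: 1

Next Monday: 2006-01-16


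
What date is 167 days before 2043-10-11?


Start: 2043-10-11, subtract 167 days
Back 11 days from October 11 reaches September 30, 2043 -> 156 left
September 2043 has 30 days -> back to August 31, 2043 -> 126 left
August 2043 has 31 days -> back to July 31, 2043 -> 95 left
July 2043 has 31 days -> back to June 30, 2043 -> 64 left
June 2043 has 30 days -> back to May 31, 2043 -> 34 left
May 2043 has 31 days -> back to April 30, 2043 -> 3 left
April 2043: 30 - 3 = 27 -> lands on April 27

Result: 2043-04-27


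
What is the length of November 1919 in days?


November 1919

30 days


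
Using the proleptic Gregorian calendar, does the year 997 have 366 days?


Gregorian leap year rule: divisible by 4, but not by 100, unless also by 400.
997 is not divisible by 4 -> not a leap year

No


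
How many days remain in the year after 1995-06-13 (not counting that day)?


Day of year: 164 of 365
Remaining = 365 - 164

201 days


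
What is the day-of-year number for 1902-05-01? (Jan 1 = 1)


Date: May 1, 1902
Days in months 1 through 4: 120
Plus 1 days in May

Day of year: 121


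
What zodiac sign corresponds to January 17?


Date: January 17
Conventional tropical zodiac dates: Capricorn from December 22 onward; Aquarius starts January 20
January 17 falls within the Capricorn range

Capricorn


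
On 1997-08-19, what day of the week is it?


Date: August 19, 1997
Anchor: Jan 1, 1997. With p = 1997 - 1 = 1996: (p + p//4 - p//100 + p//400) mod 7 = (1996 + 499 - 19 + 4) mod 7 = 2480 mod 7 = 2 -> Wednesday (Mon=0 ... Sun=6)
Days before August (Jan-Jul): 212; offset = 212 + 19 - 1 = 230
Weekday index = (2 + 230) mod 7 = 1

Day of the week: Tuesday


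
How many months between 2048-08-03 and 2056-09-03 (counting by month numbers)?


From August 2048 to September 2056
8 years * 12 = 96 months, plus 1 month = 97

97 months


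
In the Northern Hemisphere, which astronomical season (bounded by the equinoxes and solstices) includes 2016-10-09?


Date: October 9
Astronomical Autumn (approx.; exact equinox/solstice day varies by year): September 22 to December 20
October 9 falls within the Autumn window

Autumn


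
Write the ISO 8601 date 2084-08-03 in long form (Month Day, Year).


ISO 2084-08-03 parses as year=2084, month=08, day=03
Month 8 -> August

August 3, 2084


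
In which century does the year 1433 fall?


Century = (year - 1) // 100 + 1
= (1433 - 1) // 100 + 1
= 1432 // 100 + 1
= 14 + 1

15th century


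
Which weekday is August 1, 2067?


Target: August 1, 2067
Anchor: Jan 1, 2067. With p = 2067 - 1 = 2066: (p + p//4 - p//100 + p//400) mod 7 = (2066 + 516 - 20 + 5) mod 7 = 2567 mod 7 = 5 -> Saturday (Mon=0 ... Sun=6)
Days before August (Jan-Jul): 212 days
Weekday index = (5 + 212) mod 7 = 0

Monday


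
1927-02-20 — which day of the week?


Date: February 20, 1927
Anchor: Jan 1, 1927. With p = 1927 - 1 = 1926: (p + p//4 - p//100 + p//400) mod 7 = (1926 + 481 - 19 + 4) mod 7 = 2392 mod 7 = 5 -> Saturday (Mon=0 ... Sun=6)
Days before February (Jan): 31; offset = 31 + 20 - 1 = 50
Weekday index = (5 + 50) mod 7 = 6

Day of the week: Sunday


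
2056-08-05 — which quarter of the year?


Month: August (month 8)
Q1: Jan-Mar, Q2: Apr-Jun, Q3: Jul-Sep, Q4: Oct-Dec

Q3


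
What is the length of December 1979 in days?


December 1979

31 days


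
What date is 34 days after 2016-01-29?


Start: 2016-01-29, add 34 days
January 2016 has 31 days: 31 - 29 = 2 days to January 31 -> 32 left
February 2016 has 29 days -> 3 left
March 2016: 3 <= 31 -> lands on March 3

Result: 2016-03-03


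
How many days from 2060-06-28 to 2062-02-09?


From 2060-06-28 to 2062-02-09
2060-06-28: days before June = 31 + 29 + 31 + 30 + 31 = 152 (2060 is a leap year); day of year = 152 + 28 = 180
2062-02-09: days before February = 31; day of year = 31 + 9 = 40
Rest of 2060: 366 - 180 = 186
Full years 2061 (365): 365
Total = 186 + 365 + 40 = 591

591 days


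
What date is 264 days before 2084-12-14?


Start: 2084-12-14, subtract 264 days
Back 14 days from December 14 reaches November 30, 2084 -> 250 left
November 2084 has 30 days -> back to October 31, 2084 -> 220 left
October 2084 has 31 days -> back to September 30, 2084 -> 189 left
September 2084 has 30 days -> back to August 31, 2084 -> 159 left
August 2084 has 31 days -> back to July 31, 2084 -> 128 left
July 2084 has 31 days -> back to June 30, 2084 -> 97 left
June 2084 has 30 days -> back to May 31, 2084 -> 67 left
May 2084 has 31 days -> back to April 30, 2084 -> 36 left
April 2084 has 30 days -> back to March 31, 2084 -> 6 left
March 2084: 31 - 6 = 25 -> lands on March 25

Result: 2084-03-25


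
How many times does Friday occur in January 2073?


January 2073 has 31 days
Anchor: Jan 1, 2073. With p = 2073 - 1 = 2072: (p + p//4 - p//100 + p//400) mod 7 = (2072 + 518 - 20 + 5) mod 7 = 2575 mod 7 = 6 -> Sunday (Mon=0 ... Sun=6)
January 1 is the anchor itself -> Sunday
First Friday is January 6
Fridays: 6, 13, 20, 27

4 Fridays


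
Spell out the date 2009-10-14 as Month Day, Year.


ISO 2009-10-14 parses as year=2009, month=10, day=14
Month 10 -> October

October 14, 2009


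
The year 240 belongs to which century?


Century = (year - 1) // 100 + 1
= (240 - 1) // 100 + 1
= 239 // 100 + 1
= 2 + 1

3rd century


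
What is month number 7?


Month 7 of 12

July


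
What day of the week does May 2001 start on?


Target: May 1, 2001
Anchor: Jan 1, 2001. With p = 2001 - 1 = 2000: (p + p//4 - p//100 + p//400) mod 7 = (2000 + 500 - 20 + 5) mod 7 = 2485 mod 7 = 0 -> Monday (Mon=0 ... Sun=6)
Days before May (Jan-Apr): 120 days
Weekday index = (0 + 120) mod 7 = 1

Tuesday


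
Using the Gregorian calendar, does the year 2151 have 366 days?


Gregorian leap year rule: divisible by 4, but not by 100, unless also by 400.
2151 is not divisible by 4 -> not a leap year

No


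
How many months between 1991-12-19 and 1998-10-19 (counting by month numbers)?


From December 1991 to October 1998
7 years * 12 = 84 months, minus 2 months = 82

82 months


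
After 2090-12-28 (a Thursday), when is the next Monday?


Current: Thursday
Target: Monday
Days ahead: 4

Next Monday: 2091-01-01


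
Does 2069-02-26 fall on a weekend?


Anchor: Jan 1, 2069. With p = 2069 - 1 = 2068: (p + p//4 - p//100 + p//400) mod 7 = (2068 + 517 - 20 + 5) mod 7 = 2570 mod 7 = 1 -> Tuesday (Mon=0 ... Sun=6)
Day of year: 57; offset = 56
Weekday index = (1 + 56) mod 7 = 1 -> Tuesday
Weekend days: Saturday, Sunday

No


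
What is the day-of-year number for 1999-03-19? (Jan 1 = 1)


Date: March 19, 1999
Days in months 1 through 2: 59
Plus 19 days in March

Day of year: 78


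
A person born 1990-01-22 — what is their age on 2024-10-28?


Birth: 1990-01-22
Reference: 2024-10-28
Year difference: 2024 - 1990 = 34

34 years old


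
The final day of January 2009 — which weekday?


January 2009 has 31 days
Anchor: Jan 1, 2009. With p = 2009 - 1 = 2008: (p + p//4 - p//100 + p//400) mod 7 = (2008 + 502 - 20 + 5) mod 7 = 2495 mod 7 = 3 -> Thursday (Mon=0 ... Sun=6)
January 1 is the anchor itself -> Thursday
Last day offset: 31 - 1 = 30 days
Weekday index = (3 + 30) mod 7 = 5

Saturday, January 31


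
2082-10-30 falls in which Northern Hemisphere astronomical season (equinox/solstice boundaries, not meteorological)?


Date: October 30
Astronomical Autumn (approx.; exact equinox/solstice day varies by year): September 22 to December 20
October 30 falls within the Autumn window

Autumn


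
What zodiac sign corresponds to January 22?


Date: January 22
Conventional tropical zodiac dates: Aquarius from January 20 onward; Pisces starts February 19
January 22 falls within the Aquarius range

Aquarius


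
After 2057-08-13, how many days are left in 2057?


Day of year: 225 of 365
Remaining = 365 - 225

140 days


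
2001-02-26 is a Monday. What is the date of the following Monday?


Current: Monday
Target: Monday
Days ahead: 7

Next Monday: 2001-03-05


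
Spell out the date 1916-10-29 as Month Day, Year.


ISO 1916-10-29 parses as year=1916, month=10, day=29
Month 10 -> October

October 29, 1916


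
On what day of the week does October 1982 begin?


Target: October 1, 1982
Anchor: Jan 1, 1982. With p = 1982 - 1 = 1981: (p + p//4 - p//100 + p//400) mod 7 = (1981 + 495 - 19 + 4) mod 7 = 2461 mod 7 = 4 -> Friday (Mon=0 ... Sun=6)
Days before October (Jan-Sep): 273 days
Weekday index = (4 + 273) mod 7 = 4

Friday


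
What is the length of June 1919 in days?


June 1919

30 days


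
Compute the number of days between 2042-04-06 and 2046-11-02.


From 2042-04-06 to 2046-11-02
2042-04-06: days before April = 31 + 28 + 31 = 90 (2042 is not a leap year); day of year = 90 + 6 = 96
2046-11-02: days before November = 31 + 28 + 31 + 30 + 31 + 30 + 31 + 31 + 30 + 31 = 304 (2046 is not a leap year); day of year = 304 + 2 = 306
Rest of 2042: 365 - 96 = 269
Full years 2043 (365), 2044 (366), 2045 (365): 1096
Total = 269 + 1096 + 306 = 1671

1671 days


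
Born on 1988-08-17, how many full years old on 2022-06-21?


Birth: 1988-08-17
Reference: 2022-06-21
Year difference: 2022 - 1988 = 34
Birthday not yet reached in 2022, subtract 1

33 years old


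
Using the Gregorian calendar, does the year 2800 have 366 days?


Gregorian leap year rule: divisible by 4, but not by 100, unless also by 400.
2800 is divisible by 400 -> leap year

Yes


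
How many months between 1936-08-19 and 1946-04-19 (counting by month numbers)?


From August 1936 to April 1946
10 years * 12 = 120 months, minus 4 months = 116

116 months


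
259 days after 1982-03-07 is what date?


Start: 1982-03-07, add 259 days
March 1982 has 31 days: 31 - 7 = 24 days to March 31 -> 235 left
April 1982 has 30 days -> 205 left
May 1982 has 31 days -> 174 left
June 1982 has 30 days -> 144 left
July 1982 has 31 days -> 113 left
August 1982 has 31 days -> 82 left
September 1982 has 30 days -> 52 left
October 1982 has 31 days -> 21 left
November 1982: 21 <= 30 -> lands on November 21

Result: 1982-11-21


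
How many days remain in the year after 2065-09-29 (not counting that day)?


Day of year: 272 of 365
Remaining = 365 - 272

93 days


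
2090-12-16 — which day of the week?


Date: December 16, 2090
Anchor: Jan 1, 2090. With p = 2090 - 1 = 2089: (p + p//4 - p//100 + p//400) mod 7 = (2089 + 522 - 20 + 5) mod 7 = 2596 mod 7 = 6 -> Sunday (Mon=0 ... Sun=6)
Days before December (Jan-Nov): 334; offset = 334 + 16 - 1 = 349
Weekday index = (6 + 349) mod 7 = 5

Day of the week: Saturday


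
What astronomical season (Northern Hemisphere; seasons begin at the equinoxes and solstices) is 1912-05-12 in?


Date: May 12
Astronomical Spring (approx.; exact equinox/solstice day varies by year): March 20 to June 20
May 12 falls within the Spring window

Spring


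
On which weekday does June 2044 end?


June 2044 has 30 days
Anchor: Jan 1, 2044. With p = 2044 - 1 = 2043: (p + p//4 - p//100 + p//400) mod 7 = (2043 + 510 - 20 + 5) mod 7 = 2538 mod 7 = 4 -> Friday (Mon=0 ... Sun=6)
Days before June (Jan-May): 152; June 1 index = (4 + 152) mod 7 = 2 -> Wednesday
Last day offset: 30 - 1 = 29 days
Weekday index = (2 + 29) mod 7 = 3

Thursday, June 30


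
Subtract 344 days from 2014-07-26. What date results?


Start: 2014-07-26, subtract 344 days
Back 26 days from July 26 reaches June 30, 2014 -> 318 left
June 2014 has 30 days -> back to May 31, 2014 -> 288 left
May 2014 has 31 days -> back to April 30, 2014 -> 257 left
April 2014 has 30 days -> back to March 31, 2014 -> 227 left
March 2014 has 31 days -> back to February 28, 2014 -> 196 left
February 2014 has 28 days -> back to January 31, 2014 -> 168 left
January 2014 has 31 days -> back to December 31, 2013 -> 137 left
December 2013 has 31 days -> back to November 30, 2013 -> 106 left
November 2013 has 30 days -> back to October 31, 2013 -> 76 left
October 2013 has 31 days -> back to September 30, 2013 -> 45 left
September 2013 has 30 days -> back to August 31, 2013 -> 15 left
August 2013: 31 - 15 = 16 -> lands on August 16

Result: 2013-08-16


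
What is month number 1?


Month 1 of 12

January


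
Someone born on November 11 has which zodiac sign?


Date: November 11
Conventional tropical zodiac dates: Scorpio from October 23 onward; Sagittarius starts November 22
November 11 falls within the Scorpio range

Scorpio


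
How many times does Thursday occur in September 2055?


September 2055 has 30 days
Anchor: Jan 1, 2055. With p = 2055 - 1 = 2054: (p + p//4 - p//100 + p//400) mod 7 = (2054 + 513 - 20 + 5) mod 7 = 2552 mod 7 = 4 -> Friday (Mon=0 ... Sun=6)
Days before September (Jan-Aug): 243; September 1 index = (4 + 243) mod 7 = 2 -> Wednesday
First Thursday is September 2
Thursdays: 2, 9, 16, 23, 30

5 Thursdays


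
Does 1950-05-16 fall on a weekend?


Anchor: Jan 1, 1950. With p = 1950 - 1 = 1949: (p + p//4 - p//100 + p//400) mod 7 = (1949 + 487 - 19 + 4) mod 7 = 2421 mod 7 = 6 -> Sunday (Mon=0 ... Sun=6)
Day of year: 136; offset = 135
Weekday index = (6 + 135) mod 7 = 1 -> Tuesday
Weekend days: Saturday, Sunday

No


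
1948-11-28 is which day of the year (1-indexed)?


Date: November 28, 1948
Days in months 1 through 10: 305
Plus 28 days in November

Day of year: 333


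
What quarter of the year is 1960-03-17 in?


Month: March (month 3)
Q1: Jan-Mar, Q2: Apr-Jun, Q3: Jul-Sep, Q4: Oct-Dec

Q1


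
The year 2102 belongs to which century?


Century = (year - 1) // 100 + 1
= (2102 - 1) // 100 + 1
= 2101 // 100 + 1
= 21 + 1

22nd century


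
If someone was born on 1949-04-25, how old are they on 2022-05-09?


Birth: 1949-04-25
Reference: 2022-05-09
Year difference: 2022 - 1949 = 73

73 years old


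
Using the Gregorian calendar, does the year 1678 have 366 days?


Gregorian leap year rule: divisible by 4, but not by 100, unless also by 400.
1678 is not divisible by 4 -> not a leap year

No


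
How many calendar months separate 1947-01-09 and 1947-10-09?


From January 1947 to October 1947
0 years * 12 = 0 months, plus 9 months = 9

9 months


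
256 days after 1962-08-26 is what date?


Start: 1962-08-26, add 256 days
August 1962 has 31 days: 31 - 26 = 5 days to August 31 -> 251 left
September 1962 has 30 days -> 221 left
October 1962 has 31 days -> 190 left
November 1962 has 30 days -> 160 left
December 1962 has 31 days -> 129 left
January 1963 has 31 days -> 98 left
February 1963 has 28 days -> 70 left
March 1963 has 31 days -> 39 left
April 1963 has 30 days -> 9 left
May 1963: 9 <= 31 -> lands on May 9

Result: 1963-05-09


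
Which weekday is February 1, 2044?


Target: February 1, 2044
Anchor: Jan 1, 2044. With p = 2044 - 1 = 2043: (p + p//4 - p//100 + p//400) mod 7 = (2043 + 510 - 20 + 5) mod 7 = 2538 mod 7 = 4 -> Friday (Mon=0 ... Sun=6)
Days before February (Jan): 31 days
Weekday index = (4 + 31) mod 7 = 0

Monday


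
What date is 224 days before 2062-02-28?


Start: 2062-02-28, subtract 224 days
Back 28 days from February 28 reaches January 31, 2062 -> 196 left
January 2062 has 31 days -> back to December 31, 2061 -> 165 left
December 2061 has 31 days -> back to November 30, 2061 -> 134 left
November 2061 has 30 days -> back to October 31, 2061 -> 104 left
October 2061 has 31 days -> back to September 30, 2061 -> 73 left
September 2061 has 30 days -> back to August 31, 2061 -> 43 left
August 2061 has 31 days -> back to July 31, 2061 -> 12 left
July 2061: 31 - 12 = 19 -> lands on July 19

Result: 2061-07-19


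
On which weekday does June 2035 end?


June 2035 has 30 days
Anchor: Jan 1, 2035. With p = 2035 - 1 = 2034: (p + p//4 - p//100 + p//400) mod 7 = (2034 + 508 - 20 + 5) mod 7 = 2527 mod 7 = 0 -> Monday (Mon=0 ... Sun=6)
Days before June (Jan-May): 151; June 1 index = (0 + 151) mod 7 = 4 -> Friday
Last day offset: 30 - 1 = 29 days
Weekday index = (4 + 29) mod 7 = 5

Saturday, June 30


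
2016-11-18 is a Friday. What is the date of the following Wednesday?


Current: Friday
Target: Wednesday
Days ahead: 5

Next Wednesday: 2016-11-23


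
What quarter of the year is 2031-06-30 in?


Month: June (month 6)
Q1: Jan-Mar, Q2: Apr-Jun, Q3: Jul-Sep, Q4: Oct-Dec

Q2


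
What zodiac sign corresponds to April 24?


Date: April 24
Conventional tropical zodiac dates: Taurus from April 20 onward; Gemini starts May 21
April 24 falls within the Taurus range

Taurus


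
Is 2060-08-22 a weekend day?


Anchor: Jan 1, 2060. With p = 2060 - 1 = 2059: (p + p//4 - p//100 + p//400) mod 7 = (2059 + 514 - 20 + 5) mod 7 = 2558 mod 7 = 3 -> Thursday (Mon=0 ... Sun=6)
Day of year: 235; offset = 234
Weekday index = (3 + 234) mod 7 = 6 -> Sunday
Weekend days: Saturday, Sunday

Yes


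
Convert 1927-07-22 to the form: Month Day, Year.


ISO 1927-07-22 parses as year=1927, month=07, day=22
Month 7 -> July

July 22, 1927


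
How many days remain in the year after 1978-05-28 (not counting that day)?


Day of year: 148 of 365
Remaining = 365 - 148

217 days


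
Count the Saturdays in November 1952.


November 1952 has 30 days
Anchor: Jan 1, 1952. With p = 1952 - 1 = 1951: (p + p//4 - p//100 + p//400) mod 7 = (1951 + 487 - 19 + 4) mod 7 = 2423 mod 7 = 1 -> Tuesday (Mon=0 ... Sun=6)
Days before November (Jan-Oct): 305; November 1 index = (1 + 305) mod 7 = 5 -> Saturday
First Saturday is November 1
Saturdays: 1, 8, 15, 22, 29

5 Saturdays


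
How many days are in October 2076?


October 2076

31 days


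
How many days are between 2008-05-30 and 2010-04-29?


From 2008-05-30 to 2010-04-29
2008-05-30: days before May = 31 + 29 + 31 + 30 = 121 (2008 is a leap year); day of year = 121 + 30 = 151
2010-04-29: days before April = 31 + 28 + 31 = 90 (2010 is not a leap year); day of year = 90 + 29 = 119
Rest of 2008: 366 - 151 = 215
Full years 2009 (365): 365
Total = 215 + 365 + 119 = 699

699 days


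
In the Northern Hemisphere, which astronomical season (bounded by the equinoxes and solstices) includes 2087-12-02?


Date: December 2
Astronomical Autumn (approx.; exact equinox/solstice day varies by year): September 22 to December 20
December 2 falls within the Autumn window

Autumn


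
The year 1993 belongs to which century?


Century = (year - 1) // 100 + 1
= (1993 - 1) // 100 + 1
= 1992 // 100 + 1
= 19 + 1

20th century


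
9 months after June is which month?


June is month 6
6 + 9 = 15; wrap: 15 - 12 = 3

March


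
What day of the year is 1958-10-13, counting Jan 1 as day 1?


Date: October 13, 1958
Days in months 1 through 9: 273
Plus 13 days in October

Day of year: 286


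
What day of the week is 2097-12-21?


Date: December 21, 2097
Anchor: Jan 1, 2097. With p = 2097 - 1 = 2096: (p + p//4 - p//100 + p//400) mod 7 = (2096 + 524 - 20 + 5) mod 7 = 2605 mod 7 = 1 -> Tuesday (Mon=0 ... Sun=6)
Days before December (Jan-Nov): 334; offset = 334 + 21 - 1 = 354
Weekday index = (1 + 354) mod 7 = 5

Day of the week: Saturday


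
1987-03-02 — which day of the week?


Date: March 2, 1987
Anchor: Jan 1, 1987. With p = 1987 - 1 = 1986: (p + p//4 - p//100 + p//400) mod 7 = (1986 + 496 - 19 + 4) mod 7 = 2467 mod 7 = 3 -> Thursday (Mon=0 ... Sun=6)
Days before March (Jan-Feb): 59; offset = 59 + 2 - 1 = 60
Weekday index = (3 + 60) mod 7 = 0

Day of the week: Monday


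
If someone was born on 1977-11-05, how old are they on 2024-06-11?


Birth: 1977-11-05
Reference: 2024-06-11
Year difference: 2024 - 1977 = 47
Birthday not yet reached in 2024, subtract 1

46 years old


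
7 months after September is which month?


September is month 9
9 + 7 = 16; wrap: 16 - 12 = 4

April


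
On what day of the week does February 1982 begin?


Target: February 1, 1982
Anchor: Jan 1, 1982. With p = 1982 - 1 = 1981: (p + p//4 - p//100 + p//400) mod 7 = (1981 + 495 - 19 + 4) mod 7 = 2461 mod 7 = 4 -> Friday (Mon=0 ... Sun=6)
Days before February (Jan): 31 days
Weekday index = (4 + 31) mod 7 = 0

Monday


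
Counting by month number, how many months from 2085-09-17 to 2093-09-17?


From September 2085 to September 2093
8 years * 12 = 96 months = 96

96 months


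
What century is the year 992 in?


Century = (year - 1) // 100 + 1
= (992 - 1) // 100 + 1
= 991 // 100 + 1
= 9 + 1

10th century


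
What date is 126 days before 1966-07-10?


Start: 1966-07-10, subtract 126 days
Back 10 days from July 10 reaches June 30, 1966 -> 116 left
June 1966 has 30 days -> back to May 31, 1966 -> 86 left
May 1966 has 31 days -> back to April 30, 1966 -> 55 left
April 1966 has 30 days -> back to March 31, 1966 -> 25 left
March 1966: 31 - 25 = 6 -> lands on March 6

Result: 1966-03-06


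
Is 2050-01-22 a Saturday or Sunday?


Anchor: Jan 1, 2050. With p = 2050 - 1 = 2049: (p + p//4 - p//100 + p//400) mod 7 = (2049 + 512 - 20 + 5) mod 7 = 2546 mod 7 = 5 -> Saturday (Mon=0 ... Sun=6)
Day of year: 22; offset = 21
Weekday index = (5 + 21) mod 7 = 5 -> Saturday
Weekend days: Saturday, Sunday

Yes


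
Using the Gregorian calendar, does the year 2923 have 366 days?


Gregorian leap year rule: divisible by 4, but not by 100, unless also by 400.
2923 is not divisible by 4 -> not a leap year

No


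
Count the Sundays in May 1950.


May 1950 has 31 days
Anchor: Jan 1, 1950. With p = 1950 - 1 = 1949: (p + p//4 - p//100 + p//400) mod 7 = (1949 + 487 - 19 + 4) mod 7 = 2421 mod 7 = 6 -> Sunday (Mon=0 ... Sun=6)
Days before May (Jan-Apr): 120; May 1 index = (6 + 120) mod 7 = 0 -> Monday
First Sunday is May 7
Sundays: 7, 14, 21, 28

4 Sundays


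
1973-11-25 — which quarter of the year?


Month: November (month 11)
Q1: Jan-Mar, Q2: Apr-Jun, Q3: Jul-Sep, Q4: Oct-Dec

Q4


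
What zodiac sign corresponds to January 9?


Date: January 9
Conventional tropical zodiac dates: Capricorn from December 22 onward; Aquarius starts January 20
January 9 falls within the Capricorn range

Capricorn


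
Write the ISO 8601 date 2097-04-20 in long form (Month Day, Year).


ISO 2097-04-20 parses as year=2097, month=04, day=20
Month 4 -> April

April 20, 2097


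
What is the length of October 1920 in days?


October 1920

31 days


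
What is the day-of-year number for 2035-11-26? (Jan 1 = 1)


Date: November 26, 2035
Days in months 1 through 10: 304
Plus 26 days in November

Day of year: 330


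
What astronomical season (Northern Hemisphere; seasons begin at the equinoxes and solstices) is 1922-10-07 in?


Date: October 7
Astronomical Autumn (approx.; exact equinox/solstice day varies by year): September 22 to December 20
October 7 falls within the Autumn window

Autumn


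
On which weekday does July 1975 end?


July 1975 has 31 days
Anchor: Jan 1, 1975. With p = 1975 - 1 = 1974: (p + p//4 - p//100 + p//400) mod 7 = (1974 + 493 - 19 + 4) mod 7 = 2452 mod 7 = 2 -> Wednesday (Mon=0 ... Sun=6)
Days before July (Jan-Jun): 181; July 1 index = (2 + 181) mod 7 = 1 -> Tuesday
Last day offset: 31 - 1 = 30 days
Weekday index = (1 + 30) mod 7 = 3

Thursday, July 31


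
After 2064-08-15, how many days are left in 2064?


Day of year: 228 of 366
Remaining = 366 - 228

138 days


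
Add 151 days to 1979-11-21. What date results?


Start: 1979-11-21, add 151 days
November 1979 has 30 days: 30 - 21 = 9 days to November 30 -> 142 left
December 1979 has 31 days -> 111 left
January 1980 has 31 days -> 80 left
February 1980 has 29 days -> 51 left
March 1980 has 31 days -> 20 left
April 1980: 20 <= 30 -> lands on April 20

Result: 1980-04-20


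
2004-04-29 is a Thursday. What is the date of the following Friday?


Current: Thursday
Target: Friday
Days ahead: 1

Next Friday: 2004-04-30


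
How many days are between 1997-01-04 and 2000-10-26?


From 1997-01-04 to 2000-10-26
1997-01-04: day of year = 4
2000-10-26: days before October = 31 + 29 + 31 + 30 + 31 + 30 + 31 + 31 + 30 = 274 (2000 is a leap year); day of year = 274 + 26 = 300
Rest of 1997: 365 - 4 = 361
Full years 1998 (365), 1999 (365): 730
Total = 361 + 730 + 300 = 1391

1391 days


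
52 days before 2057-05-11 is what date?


Start: 2057-05-11, subtract 52 days
Back 11 days from May 11 reaches April 30, 2057 -> 41 left
April 2057 has 30 days -> back to March 31, 2057 -> 11 left
March 2057: 31 - 11 = 20 -> lands on March 20

Result: 2057-03-20


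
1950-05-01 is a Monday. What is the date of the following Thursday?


Current: Monday
Target: Thursday
Days ahead: 3

Next Thursday: 1950-05-04


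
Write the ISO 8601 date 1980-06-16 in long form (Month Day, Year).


ISO 1980-06-16 parses as year=1980, month=06, day=16
Month 6 -> June

June 16, 1980


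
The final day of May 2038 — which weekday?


May 2038 has 31 days
Anchor: Jan 1, 2038. With p = 2038 - 1 = 2037: (p + p//4 - p//100 + p//400) mod 7 = (2037 + 509 - 20 + 5) mod 7 = 2531 mod 7 = 4 -> Friday (Mon=0 ... Sun=6)
Days before May (Jan-Apr): 120; May 1 index = (4 + 120) mod 7 = 5 -> Saturday
Last day offset: 31 - 1 = 30 days
Weekday index = (5 + 30) mod 7 = 0

Monday, May 31


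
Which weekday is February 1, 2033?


Target: February 1, 2033
Anchor: Jan 1, 2033. With p = 2033 - 1 = 2032: (p + p//4 - p//100 + p//400) mod 7 = (2032 + 508 - 20 + 5) mod 7 = 2525 mod 7 = 5 -> Saturday (Mon=0 ... Sun=6)
Days before February (Jan): 31 days
Weekday index = (5 + 31) mod 7 = 1

Tuesday


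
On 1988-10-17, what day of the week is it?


Date: October 17, 1988
Anchor: Jan 1, 1988. With p = 1988 - 1 = 1987: (p + p//4 - p//100 + p//400) mod 7 = (1987 + 496 - 19 + 4) mod 7 = 2468 mod 7 = 4 -> Friday (Mon=0 ... Sun=6)
Days before October (Jan-Sep): 274; offset = 274 + 17 - 1 = 290
Weekday index = (4 + 290) mod 7 = 0

Day of the week: Monday


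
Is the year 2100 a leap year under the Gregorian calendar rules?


Gregorian leap year rule: divisible by 4, but not by 100, unless also by 400.
2100 is divisible by 100 but not 400 -> not a leap year

No


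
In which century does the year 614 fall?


Century = (year - 1) // 100 + 1
= (614 - 1) // 100 + 1
= 613 // 100 + 1
= 6 + 1

7th century


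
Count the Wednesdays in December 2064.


December 2064 has 31 days
Anchor: Jan 1, 2064. With p = 2064 - 1 = 2063: (p + p//4 - p//100 + p//400) mod 7 = (2063 + 515 - 20 + 5) mod 7 = 2563 mod 7 = 1 -> Tuesday (Mon=0 ... Sun=6)
Days before December (Jan-Nov): 335; December 1 index = (1 + 335) mod 7 = 0 -> Monday
First Wednesday is December 3
Wednesdays: 3, 10, 17, 24, 31

5 Wednesdays


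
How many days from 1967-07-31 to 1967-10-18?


From 1967-07-31 to 1967-10-18
1967-07-31: days before July = 31 + 28 + 31 + 30 + 31 + 30 = 181 (1967 is not a leap year); day of year = 181 + 31 = 212
1967-10-18: days before October = 31 + 28 + 31 + 30 + 31 + 30 + 31 + 31 + 30 = 273 (1967 is not a leap year); day of year = 273 + 18 = 291
Same year: 291 - 212 = 79

79 days


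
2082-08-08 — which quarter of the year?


Month: August (month 8)
Q1: Jan-Mar, Q2: Apr-Jun, Q3: Jul-Sep, Q4: Oct-Dec

Q3
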